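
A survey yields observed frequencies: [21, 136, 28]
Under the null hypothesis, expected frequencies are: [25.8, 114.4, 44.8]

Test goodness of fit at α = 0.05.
Chi-square goodness of fit test:
H₀: observed counts match expected distribution
H₁: observed counts differ from expected distribution
df = k - 1 = 2
χ² = Σ(O - E)²/E
   = (21 - 25.8)²/25.8 + (136 - 114.4)²/114.4 + (28 - 44.8)²/44.8
   = 0.893 + 4.078 + 6.300
   = 11.27
p-value = 0.0036

Since p-value < α = 0.05, we reject H₀.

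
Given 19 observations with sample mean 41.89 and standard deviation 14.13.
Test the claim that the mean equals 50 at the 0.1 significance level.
One-sample t-test:
H₀: μ = 50
H₁: μ ≠ 50
df = n - 1 = 18
t = (x̄ - μ₀) / (s/√n) = (41.89 - 50) / (14.13/√19) = -2.502
p-value = 0.0222

Since p-value < α = 0.1, we reject H₀.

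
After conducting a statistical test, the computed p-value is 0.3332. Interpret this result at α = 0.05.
Since p = 0.3332 > α = 0.05, fail to reject H₀.
There is insufficient evidence to reject the null hypothesis; the result is not statistically significant at the 0.05 level.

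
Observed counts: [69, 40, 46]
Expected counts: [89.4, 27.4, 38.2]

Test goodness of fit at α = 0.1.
Chi-square goodness of fit test:
H₀: observed counts match expected distribution
H₁: observed counts differ from expected distribution
df = k - 1 = 2
χ² = Σ(O - E)²/E
   = (69 - 89.4)²/89.4 + (40 - 27.4)²/27.4 + (46 - 38.2)²/38.2
   = 4.655 + 5.794 + 1.593
   = 12.04
p-value = 0.0024

Since p-value < α = 0.1, we reject H₀.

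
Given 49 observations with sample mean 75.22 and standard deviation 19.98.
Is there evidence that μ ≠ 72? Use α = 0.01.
One-sample t-test:
H₀: μ = 72
H₁: μ ≠ 72
df = n - 1 = 48
t = (x̄ - μ₀) / (s/√n) = (75.22 - 72) / (19.98/√49) = 1.128
p-value = 0.2649

Since p-value > α = 0.01, we fail to reject H₀.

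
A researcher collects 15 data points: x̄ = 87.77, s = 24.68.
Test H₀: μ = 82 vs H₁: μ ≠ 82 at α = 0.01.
One-sample t-test:
H₀: μ = 82
H₁: μ ≠ 82
df = n - 1 = 14
t = (x̄ - μ₀) / (s/√n) = (87.77 - 82) / (24.68/√15) = 0.905
p-value = 0.3805

Since p-value > α = 0.01, we fail to reject H₀.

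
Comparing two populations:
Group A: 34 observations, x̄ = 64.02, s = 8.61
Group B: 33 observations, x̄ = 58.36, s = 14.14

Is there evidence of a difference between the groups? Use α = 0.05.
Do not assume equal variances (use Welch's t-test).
Welch's two-sample t-test:
H₀: μ₁ = μ₂
H₁: μ₁ ≠ μ₂
s₁²/n₁ = 8.61²/34 = 2.1804,  s₂²/n₂ = 14.14²/33 = 6.0588
SE = √(s₁²/n₁ + s₂²/n₂) = √(2.1804 + 6.0588) = 2.8704
df (Welch-Satterthwaite) = (s₁²/n₁ + s₂²/n₂)² / [(s₁²/n₁)²/(n₁-1) + (s₂²/n₂)²/(n₂-1)] ≈ 52.57
t = (x̄₁ - x̄₂) / SE = (64.02 - 58.36) / 2.8704 = 5.66 / 2.8704 = 1.972
p-value = 0.0539

Since p-value > α = 0.05, we fail to reject H₀.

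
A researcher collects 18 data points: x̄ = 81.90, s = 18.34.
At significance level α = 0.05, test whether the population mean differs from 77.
One-sample t-test:
H₀: μ = 77
H₁: μ ≠ 77
df = n - 1 = 17
t = (x̄ - μ₀) / (s/√n) = (81.90 - 77) / (18.34/√18) = 1.134
p-value = 0.2727

Since p-value > α = 0.05, we fail to reject H₀.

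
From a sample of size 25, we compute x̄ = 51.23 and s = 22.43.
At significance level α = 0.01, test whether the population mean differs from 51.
One-sample t-test:
H₀: μ = 51
H₁: μ ≠ 51
df = n - 1 = 24
t = (x̄ - μ₀) / (s/√n) = (51.23 - 51) / (22.43/√25) = 0.051
p-value = 0.9595

Since p-value > α = 0.01, we fail to reject H₀.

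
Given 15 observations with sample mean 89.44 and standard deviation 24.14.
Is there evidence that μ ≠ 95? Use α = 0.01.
One-sample t-test:
H₀: μ = 95
H₁: μ ≠ 95
df = n - 1 = 14
t = (x̄ - μ₀) / (s/√n) = (89.44 - 95) / (24.14/√15) = -0.892
p-value = 0.3874

Since p-value > α = 0.01, we fail to reject H₀.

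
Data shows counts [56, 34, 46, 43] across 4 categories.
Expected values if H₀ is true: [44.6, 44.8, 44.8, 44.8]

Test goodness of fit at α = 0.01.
Chi-square goodness of fit test:
H₀: observed counts match expected distribution
H₁: observed counts differ from expected distribution
df = k - 1 = 3
χ² = Σ(O - E)²/E
   = (56 - 44.6)²/44.6 + (34 - 44.8)²/44.8 + (46 - 44.8)²/44.8 + (43 - 44.8)²/44.8
   = 2.914 + 2.604 + 0.032 + 0.072
   = 5.62
p-value = 0.1315

Since p-value > α = 0.01, we fail to reject H₀.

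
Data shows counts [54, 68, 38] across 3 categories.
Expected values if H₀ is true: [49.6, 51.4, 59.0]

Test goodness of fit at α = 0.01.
Chi-square goodness of fit test:
H₀: observed counts match expected distribution
H₁: observed counts differ from expected distribution
df = k - 1 = 2
χ² = Σ(O - E)²/E
   = (54 - 49.6)²/49.6 + (68 - 51.4)²/51.4 + (38 - 59.0)²/59.0
   = 0.390 + 5.361 + 7.475
   = 13.23
p-value = 0.0013

Since p-value < α = 0.01, we reject H₀.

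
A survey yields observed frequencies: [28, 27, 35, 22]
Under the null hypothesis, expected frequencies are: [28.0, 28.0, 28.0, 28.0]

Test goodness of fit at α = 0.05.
Chi-square goodness of fit test:
H₀: observed counts match expected distribution
H₁: observed counts differ from expected distribution
df = k - 1 = 3
χ² = Σ(O - E)²/E
   = (28 - 28.0)²/28.0 + (27 - 28.0)²/28.0 + (35 - 28.0)²/28.0 + (22 - 28.0)²/28.0
   = 0.000 + 0.036 + 1.750 + 1.286
   = 3.07
p-value = 0.3807

Since p-value > α = 0.05, we fail to reject H₀.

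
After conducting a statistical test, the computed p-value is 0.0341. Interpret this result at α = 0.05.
Since p = 0.0341 < α = 0.05, reject H₀.
There is sufficient evidence to reject the null hypothesis; the result is statistically significant at the 0.05 level.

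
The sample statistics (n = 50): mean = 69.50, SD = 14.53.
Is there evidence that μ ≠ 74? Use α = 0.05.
One-sample t-test:
H₀: μ = 74
H₁: μ ≠ 74
df = n - 1 = 49
t = (x̄ - μ₀) / (s/√n) = (69.50 - 74) / (14.53/√50) = -2.190
p-value = 0.0333

Since p-value < α = 0.05, we reject H₀.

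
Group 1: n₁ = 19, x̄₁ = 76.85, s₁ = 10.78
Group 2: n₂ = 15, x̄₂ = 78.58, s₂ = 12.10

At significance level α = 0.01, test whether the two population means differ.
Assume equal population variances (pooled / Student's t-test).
Student's two-sample t-test (equal variances):
H₀: μ₁ = μ₂
H₁: μ₁ ≠ μ₂
df = n₁ + n₂ - 2 = 32
Pooled variance s_p² = [(n₁-1)s₁² + (n₂-1)s₂²] / (n₁ + n₂ - 2) = [(18)(10.78²) + (14)(12.10²)] / 32 = 129.4216
SE = √(s_p²(1/n₁ + 1/n₂)) = √(129.4216 × (1/19 + 1/15)) = 3.9293
t = (x̄₁ - x̄₂) / SE = (76.85 - 78.58) / 3.9293 = -1.73 / 3.9293 = -0.440
p-value = 0.6627

Since p-value > α = 0.01, we fail to reject H₀.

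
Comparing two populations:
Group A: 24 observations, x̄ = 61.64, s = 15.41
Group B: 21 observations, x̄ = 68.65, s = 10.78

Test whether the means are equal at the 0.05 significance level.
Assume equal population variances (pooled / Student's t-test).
Student's two-sample t-test (equal variances):
H₀: μ₁ = μ₂
H₁: μ₁ ≠ μ₂
df = n₁ + n₂ - 2 = 43
Pooled variance s_p² = [(n₁-1)s₁² + (n₂-1)s₂²] / (n₁ + n₂ - 2) = [(23)(15.41²) + (20)(10.78²)] / 43 = 181.0682
SE = √(s_p²(1/n₁ + 1/n₂)) = √(181.0682 × (1/24 + 1/21)) = 4.0208
t = (x̄₁ - x̄₂) / SE = (61.64 - 68.65) / 4.0208 = -7.01 / 4.0208 = -1.743
p-value = 0.0884

Since p-value > α = 0.05, we fail to reject H₀.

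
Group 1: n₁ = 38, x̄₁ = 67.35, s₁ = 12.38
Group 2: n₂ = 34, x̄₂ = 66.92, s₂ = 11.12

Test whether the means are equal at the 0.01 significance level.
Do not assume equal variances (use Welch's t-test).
Welch's two-sample t-test:
H₀: μ₁ = μ₂
H₁: μ₁ ≠ μ₂
s₁²/n₁ = 12.38²/38 = 4.0333,  s₂²/n₂ = 11.12²/34 = 3.6369
SE = √(s₁²/n₁ + s₂²/n₂) = √(4.0333 + 3.6369) = 2.7695
df (Welch-Satterthwaite) = (s₁²/n₁ + s₂²/n₂)² / [(s₁²/n₁)²/(n₁-1) + (s₂²/n₂)²/(n₂-1)] ≈ 70.00
t = (x̄₁ - x̄₂) / SE = (67.35 - 66.92) / 2.7695 = 0.43 / 2.7695 = 0.155
p-value = 0.8771

Since p-value > α = 0.01, we fail to reject H₀.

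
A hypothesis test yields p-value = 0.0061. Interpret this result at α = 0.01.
Since p = 0.0061 < α = 0.01, reject H₀.
There is sufficient evidence to reject the null hypothesis; the result is statistically significant at the 0.01 level.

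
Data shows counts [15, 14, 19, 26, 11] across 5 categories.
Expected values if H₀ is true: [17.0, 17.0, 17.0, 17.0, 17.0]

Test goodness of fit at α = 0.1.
Chi-square goodness of fit test:
H₀: observed counts match expected distribution
H₁: observed counts differ from expected distribution
df = k - 1 = 4
χ² = Σ(O - E)²/E
   = (15 - 17.0)²/17.0 + (14 - 17.0)²/17.0 + (19 - 17.0)²/17.0 + (26 - 17.0)²/17.0 + (11 - 17.0)²/17.0
   = 0.235 + 0.529 + 0.235 + 4.765 + 2.118
   = 7.88
p-value = 0.0960

Since p-value < α = 0.1, we reject H₀.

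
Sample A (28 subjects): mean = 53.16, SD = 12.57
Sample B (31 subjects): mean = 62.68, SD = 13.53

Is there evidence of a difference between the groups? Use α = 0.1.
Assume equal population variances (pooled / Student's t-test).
Student's two-sample t-test (equal variances):
H₀: μ₁ = μ₂
H₁: μ₁ ≠ μ₂
df = n₁ + n₂ - 2 = 57
Pooled variance s_p² = [(n₁-1)s₁² + (n₂-1)s₂²] / (n₁ + n₂ - 2) = [(27)(12.57²) + (30)(13.53²)] / 57 = 171.1923
SE = √(s_p²(1/n₁ + 1/n₂)) = √(171.1923 × (1/28 + 1/31)) = 3.4112
t = (x̄₁ - x̄₂) / SE = (53.16 - 62.68) / 3.4112 = -9.52 / 3.4112 = -2.791
p-value = 0.0071

Since p-value < α = 0.1, we reject H₀.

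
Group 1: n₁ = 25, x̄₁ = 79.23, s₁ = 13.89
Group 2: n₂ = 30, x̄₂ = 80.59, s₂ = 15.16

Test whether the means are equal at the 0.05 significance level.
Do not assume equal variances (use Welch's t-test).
Welch's two-sample t-test:
H₀: μ₁ = μ₂
H₁: μ₁ ≠ μ₂
s₁²/n₁ = 13.89²/25 = 7.7173,  s₂²/n₂ = 15.16²/30 = 7.6609
SE = √(s₁²/n₁ + s₂²/n₂) = √(7.7173 + 7.6609) = 3.9215
df (Welch-Satterthwaite) = (s₁²/n₁ + s₂²/n₂)² / [(s₁²/n₁)²/(n₁-1) + (s₂²/n₂)²/(n₂-1)] ≈ 52.49
t = (x̄₁ - x̄₂) / SE = (79.23 - 80.59) / 3.9215 = -1.36 / 3.9215 = -0.347
p-value = 0.7301

Since p-value > α = 0.05, we fail to reject H₀.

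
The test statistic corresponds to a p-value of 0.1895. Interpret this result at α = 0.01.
Since p = 0.1895 > α = 0.01, fail to reject H₀.
There is insufficient evidence to reject the null hypothesis; the result is not statistically significant at the 0.01 level.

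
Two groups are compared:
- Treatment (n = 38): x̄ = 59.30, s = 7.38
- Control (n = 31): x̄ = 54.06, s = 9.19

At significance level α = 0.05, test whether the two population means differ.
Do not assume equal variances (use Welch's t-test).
Welch's two-sample t-test:
H₀: μ₁ = μ₂
H₁: μ₁ ≠ μ₂
s₁²/n₁ = 7.38²/38 = 1.4333,  s₂²/n₂ = 9.19²/31 = 2.7244
SE = √(s₁²/n₁ + s₂²/n₂) = √(1.4333 + 2.7244) = 2.0390
df (Welch-Satterthwaite) = (s₁²/n₁ + s₂²/n₂)² / [(s₁²/n₁)²/(n₁-1) + (s₂²/n₂)²/(n₂-1)] ≈ 57.06
t = (x̄₁ - x̄₂) / SE = (59.30 - 54.06) / 2.0390 = 5.24 / 2.0390 = 2.570
p-value = 0.0128

Since p-value < α = 0.05, we reject H₀.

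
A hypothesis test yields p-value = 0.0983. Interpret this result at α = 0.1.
Since p = 0.0983 < α = 0.1, reject H₀.
There is sufficient evidence to reject the null hypothesis; the result is statistically significant at the 0.1 level.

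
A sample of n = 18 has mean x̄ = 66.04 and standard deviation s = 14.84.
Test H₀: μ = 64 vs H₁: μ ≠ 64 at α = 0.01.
One-sample t-test:
H₀: μ = 64
H₁: μ ≠ 64
df = n - 1 = 17
t = (x̄ - μ₀) / (s/√n) = (66.04 - 64) / (14.84/√18) = 0.583
p-value = 0.5674

Since p-value > α = 0.01, we fail to reject H₀.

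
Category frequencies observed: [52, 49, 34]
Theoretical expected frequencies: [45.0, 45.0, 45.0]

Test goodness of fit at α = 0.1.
Chi-square goodness of fit test:
H₀: observed counts match expected distribution
H₁: observed counts differ from expected distribution
df = k - 1 = 2
χ² = Σ(O - E)²/E
   = (52 - 45.0)²/45.0 + (49 - 45.0)²/45.0 + (34 - 45.0)²/45.0
   = 1.089 + 0.356 + 2.689
   = 4.13
p-value = 0.1266

Since p-value > α = 0.1, we fail to reject H₀.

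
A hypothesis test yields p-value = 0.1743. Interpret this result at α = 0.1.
Since p = 0.1743 > α = 0.1, fail to reject H₀.
There is insufficient evidence to reject the null hypothesis; the result is not statistically significant at the 0.1 level.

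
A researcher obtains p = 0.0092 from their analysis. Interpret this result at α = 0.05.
Since p = 0.0092 < α = 0.05, reject H₀.
There is sufficient evidence to reject the null hypothesis; the result is statistically significant at the 0.05 level.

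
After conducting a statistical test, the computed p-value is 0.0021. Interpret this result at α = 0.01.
Since p = 0.0021 < α = 0.01, reject H₀.
There is sufficient evidence to reject the null hypothesis; the result is statistically significant at the 0.01 level.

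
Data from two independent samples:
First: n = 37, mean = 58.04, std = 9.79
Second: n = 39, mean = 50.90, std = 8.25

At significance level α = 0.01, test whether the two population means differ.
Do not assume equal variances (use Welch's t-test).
Welch's two-sample t-test:
H₀: μ₁ = μ₂
H₁: μ₁ ≠ μ₂
s₁²/n₁ = 9.79²/37 = 2.5904,  s₂²/n₂ = 8.25²/39 = 1.7452
SE = √(s₁²/n₁ + s₂²/n₂) = √(2.5904 + 1.7452) = 2.0822
df (Welch-Satterthwaite) = (s₁²/n₁ + s₂²/n₂)² / [(s₁²/n₁)²/(n₁-1) + (s₂²/n₂)²/(n₂-1)] ≈ 70.52
t = (x̄₁ - x̄₂) / SE = (58.04 - 50.90) / 2.0822 = 7.14 / 2.0822 = 3.429
p-value = 0.0010

Since p-value < α = 0.01, we reject H₀.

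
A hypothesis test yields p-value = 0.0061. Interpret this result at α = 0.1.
Since p = 0.0061 < α = 0.1, reject H₀.
There is sufficient evidence to reject the null hypothesis; the result is statistically significant at the 0.1 level.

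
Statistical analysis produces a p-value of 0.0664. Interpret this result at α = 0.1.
Since p = 0.0664 < α = 0.1, reject H₀.
There is sufficient evidence to reject the null hypothesis; the result is statistically significant at the 0.1 level.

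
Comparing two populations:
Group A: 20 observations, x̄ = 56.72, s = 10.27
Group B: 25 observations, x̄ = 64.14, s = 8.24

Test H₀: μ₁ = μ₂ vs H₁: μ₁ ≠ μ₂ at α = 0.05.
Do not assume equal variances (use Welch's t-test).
Welch's two-sample t-test:
H₀: μ₁ = μ₂
H₁: μ₁ ≠ μ₂
s₁²/n₁ = 10.27²/20 = 5.2736,  s₂²/n₂ = 8.24²/25 = 2.7159
SE = √(s₁²/n₁ + s₂²/n₂) = √(5.2736 + 2.7159) = 2.8266
df (Welch-Satterthwaite) = (s₁²/n₁ + s₂²/n₂)² / [(s₁²/n₁)²/(n₁-1) + (s₂²/n₂)²/(n₂-1)] ≈ 36.04
t = (x̄₁ - x̄₂) / SE = (56.72 - 64.14) / 2.8266 = -7.42 / 2.8266 = -2.625
p-value = 0.0126

Since p-value < α = 0.05, we reject H₀.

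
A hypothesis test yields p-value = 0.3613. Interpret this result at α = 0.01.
Since p = 0.3613 > α = 0.01, fail to reject H₀.
There is insufficient evidence to reject the null hypothesis; the result is not statistically significant at the 0.01 level.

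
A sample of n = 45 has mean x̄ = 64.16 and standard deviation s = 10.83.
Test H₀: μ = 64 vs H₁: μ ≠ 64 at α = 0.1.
One-sample t-test:
H₀: μ = 64
H₁: μ ≠ 64
df = n - 1 = 44
t = (x̄ - μ₀) / (s/√n) = (64.16 - 64) / (10.83/√45) = 0.099
p-value = 0.9215

Since p-value > α = 0.1, we fail to reject H₀.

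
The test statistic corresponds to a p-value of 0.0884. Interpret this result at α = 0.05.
Since p = 0.0884 > α = 0.05, fail to reject H₀.
There is insufficient evidence to reject the null hypothesis; the result is not statistically significant at the 0.05 level.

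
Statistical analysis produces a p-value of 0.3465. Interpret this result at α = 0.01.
Since p = 0.3465 > α = 0.01, fail to reject H₀.
There is insufficient evidence to reject the null hypothesis; the result is not statistically significant at the 0.01 level.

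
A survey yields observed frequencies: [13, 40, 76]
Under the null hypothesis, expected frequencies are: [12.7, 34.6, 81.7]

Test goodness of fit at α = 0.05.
Chi-square goodness of fit test:
H₀: observed counts match expected distribution
H₁: observed counts differ from expected distribution
df = k - 1 = 2
χ² = Σ(O - E)²/E
   = (13 - 12.7)²/12.7 + (40 - 34.6)²/34.6 + (76 - 81.7)²/81.7
   = 0.007 + 0.843 + 0.398
   = 1.25
p-value = 0.5359

Since p-value > α = 0.05, we fail to reject H₀.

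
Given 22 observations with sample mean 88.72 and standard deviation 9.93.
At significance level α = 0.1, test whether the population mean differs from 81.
One-sample t-test:
H₀: μ = 81
H₁: μ ≠ 81
df = n - 1 = 21
t = (x̄ - μ₀) / (s/√n) = (88.72 - 81) / (9.93/√22) = 3.647
p-value = 0.0015

Since p-value < α = 0.1, we reject H₀.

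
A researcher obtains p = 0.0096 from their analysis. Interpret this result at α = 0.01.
Since p = 0.0096 < α = 0.01, reject H₀.
There is sufficient evidence to reject the null hypothesis; the result is statistically significant at the 0.01 level.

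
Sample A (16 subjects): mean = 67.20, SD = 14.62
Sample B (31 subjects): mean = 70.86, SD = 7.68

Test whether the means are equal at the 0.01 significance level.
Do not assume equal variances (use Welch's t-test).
Welch's two-sample t-test:
H₀: μ₁ = μ₂
H₁: μ₁ ≠ μ₂
s₁²/n₁ = 14.62²/16 = 13.3590,  s₂²/n₂ = 7.68²/31 = 1.9027
SE = √(s₁²/n₁ + s₂²/n₂) = √(13.3590 + 1.9027) = 3.9066
df (Welch-Satterthwaite) = (s₁²/n₁ + s₂²/n₂)² / [(s₁²/n₁)²/(n₁-1) + (s₂²/n₂)²/(n₂-1)] ≈ 19.38
t = (x̄₁ - x̄₂) / SE = (67.20 - 70.86) / 3.9066 = -3.66 / 3.9066 = -0.937
p-value = 0.3604

Since p-value > α = 0.01, we fail to reject H₀.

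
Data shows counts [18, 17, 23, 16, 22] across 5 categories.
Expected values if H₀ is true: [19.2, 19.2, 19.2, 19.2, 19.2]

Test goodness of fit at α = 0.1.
Chi-square goodness of fit test:
H₀: observed counts match expected distribution
H₁: observed counts differ from expected distribution
df = k - 1 = 4
χ² = Σ(O - E)²/E
   = (18 - 19.2)²/19.2 + (17 - 19.2)²/19.2 + (23 - 19.2)²/19.2 + (16 - 19.2)²/19.2 + (22 - 19.2)²/19.2
   = 0.075 + 0.252 + 0.752 + 0.533 + 0.408
   = 2.02
p-value = 0.7319

Since p-value > α = 0.1, we fail to reject H₀.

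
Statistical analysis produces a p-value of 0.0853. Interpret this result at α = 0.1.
Since p = 0.0853 < α = 0.1, reject H₀.
There is sufficient evidence to reject the null hypothesis; the result is statistically significant at the 0.1 level.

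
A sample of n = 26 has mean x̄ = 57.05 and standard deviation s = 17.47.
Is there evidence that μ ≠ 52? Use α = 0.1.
One-sample t-test:
H₀: μ = 52
H₁: μ ≠ 52
df = n - 1 = 25
t = (x̄ - μ₀) / (s/√n) = (57.05 - 52) / (17.47/√26) = 1.474
p-value = 0.1530

Since p-value > α = 0.1, we fail to reject H₀.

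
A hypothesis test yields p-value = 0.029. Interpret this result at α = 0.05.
Since p = 0.029 < α = 0.05, reject H₀.
There is sufficient evidence to reject the null hypothesis; the result is statistically significant at the 0.05 level.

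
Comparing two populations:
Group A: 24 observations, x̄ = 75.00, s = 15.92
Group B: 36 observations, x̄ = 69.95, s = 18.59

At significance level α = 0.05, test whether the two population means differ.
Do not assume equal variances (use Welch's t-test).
Welch's two-sample t-test:
H₀: μ₁ = μ₂
H₁: μ₁ ≠ μ₂
s₁²/n₁ = 15.92²/24 = 10.5603,  s₂²/n₂ = 18.59²/36 = 9.5997
SE = √(s₁²/n₁ + s₂²/n₂) = √(10.5603 + 9.5997) = 4.4900
df (Welch-Satterthwaite) = (s₁²/n₁ + s₂²/n₂)² / [(s₁²/n₁)²/(n₁-1) + (s₂²/n₂)²/(n₂-1)] ≈ 54.32
t = (x̄₁ - x̄₂) / SE = (75.00 - 69.95) / 4.4900 = 5.05 / 4.4900 = 1.125
p-value = 0.2657

Since p-value > α = 0.05, we fail to reject H₀.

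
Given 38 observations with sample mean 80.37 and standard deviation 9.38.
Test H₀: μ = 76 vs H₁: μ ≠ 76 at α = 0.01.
One-sample t-test:
H₀: μ = 76
H₁: μ ≠ 76
df = n - 1 = 37
t = (x̄ - μ₀) / (s/√n) = (80.37 - 76) / (9.38/√38) = 2.872
p-value = 0.0067

Since p-value < α = 0.01, we reject H₀.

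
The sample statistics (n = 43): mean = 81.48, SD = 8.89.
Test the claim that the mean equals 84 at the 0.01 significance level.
One-sample t-test:
H₀: μ = 84
H₁: μ ≠ 84
df = n - 1 = 42
t = (x̄ - μ₀) / (s/√n) = (81.48 - 84) / (8.89/√43) = -1.859
p-value = 0.0701

Since p-value > α = 0.01, we fail to reject H₀.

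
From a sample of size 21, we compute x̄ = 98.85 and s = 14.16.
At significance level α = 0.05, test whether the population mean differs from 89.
One-sample t-test:
H₀: μ = 89
H₁: μ ≠ 89
df = n - 1 = 20
t = (x̄ - μ₀) / (s/√n) = (98.85 - 89) / (14.16/√21) = 3.188
p-value = 0.0046

Since p-value < α = 0.05, we reject H₀.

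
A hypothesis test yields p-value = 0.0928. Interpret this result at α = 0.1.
Since p = 0.0928 < α = 0.1, reject H₀.
There is sufficient evidence to reject the null hypothesis; the result is statistically significant at the 0.1 level.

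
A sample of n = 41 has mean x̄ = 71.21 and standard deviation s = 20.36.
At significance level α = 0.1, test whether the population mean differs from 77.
One-sample t-test:
H₀: μ = 77
H₁: μ ≠ 77
df = n - 1 = 40
t = (x̄ - μ₀) / (s/√n) = (71.21 - 77) / (20.36/√41) = -1.821
p-value = 0.0761

Since p-value < α = 0.1, we reject H₀.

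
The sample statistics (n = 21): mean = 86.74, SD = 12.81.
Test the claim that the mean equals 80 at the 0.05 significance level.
One-sample t-test:
H₀: μ = 80
H₁: μ ≠ 80
df = n - 1 = 20
t = (x̄ - μ₀) / (s/√n) = (86.74 - 80) / (12.81/√21) = 2.411
p-value = 0.0256

Since p-value < α = 0.05, we reject H₀.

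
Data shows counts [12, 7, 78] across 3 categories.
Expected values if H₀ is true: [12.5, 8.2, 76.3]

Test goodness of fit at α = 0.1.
Chi-square goodness of fit test:
H₀: observed counts match expected distribution
H₁: observed counts differ from expected distribution
df = k - 1 = 2
χ² = Σ(O - E)²/E
   = (12 - 12.5)²/12.5 + (7 - 8.2)²/8.2 + (78 - 76.3)²/76.3
   = 0.020 + 0.176 + 0.038
   = 0.23
p-value = 0.8898

Since p-value > α = 0.1, we fail to reject H₀.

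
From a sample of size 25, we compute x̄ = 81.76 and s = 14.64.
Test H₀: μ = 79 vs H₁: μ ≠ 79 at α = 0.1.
One-sample t-test:
H₀: μ = 79
H₁: μ ≠ 79
df = n - 1 = 24
t = (x̄ - μ₀) / (s/√n) = (81.76 - 79) / (14.64/√25) = 0.943
p-value = 0.3553

Since p-value > α = 0.1, we fail to reject H₀.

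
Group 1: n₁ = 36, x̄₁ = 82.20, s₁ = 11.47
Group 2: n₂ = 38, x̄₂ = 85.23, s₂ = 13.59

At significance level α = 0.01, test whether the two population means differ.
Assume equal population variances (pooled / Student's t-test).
Student's two-sample t-test (equal variances):
H₀: μ₁ = μ₂
H₁: μ₁ ≠ μ₂
df = n₁ + n₂ - 2 = 72
Pooled variance s_p² = [(n₁-1)s₁² + (n₂-1)s₂²] / (n₁ + n₂ - 2) = [(35)(11.47²) + (37)(13.59²)] / 72 = 158.8624
SE = √(s_p²(1/n₁ + 1/n₂)) = √(158.8624 × (1/36 + 1/38)) = 2.9315
t = (x̄₁ - x̄₂) / SE = (82.20 - 85.23) / 2.9315 = -3.03 / 2.9315 = -1.034
p-value = 0.3048

Since p-value > α = 0.01, we fail to reject H₀.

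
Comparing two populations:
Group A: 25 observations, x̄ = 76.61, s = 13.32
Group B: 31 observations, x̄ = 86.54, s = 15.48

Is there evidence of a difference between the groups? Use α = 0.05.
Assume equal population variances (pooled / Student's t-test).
Student's two-sample t-test (equal variances):
H₀: μ₁ = μ₂
H₁: μ₁ ≠ μ₂
df = n₁ + n₂ - 2 = 54
Pooled variance s_p² = [(n₁-1)s₁² + (n₂-1)s₂²] / (n₁ + n₂ - 2) = [(24)(13.32²) + (30)(15.48²)] / 54 = 211.9824
SE = √(s_p²(1/n₁ + 1/n₂)) = √(211.9824 × (1/25 + 1/31)) = 3.9137
t = (x̄₁ - x̄₂) / SE = (76.61 - 86.54) / 3.9137 = -9.93 / 3.9137 = -2.537
p-value = 0.0141

Since p-value < α = 0.05, we reject H₀.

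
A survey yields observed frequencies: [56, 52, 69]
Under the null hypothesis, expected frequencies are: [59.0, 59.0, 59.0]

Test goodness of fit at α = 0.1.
Chi-square goodness of fit test:
H₀: observed counts match expected distribution
H₁: observed counts differ from expected distribution
df = k - 1 = 2
χ² = Σ(O - E)²/E
   = (56 - 59.0)²/59.0 + (52 - 59.0)²/59.0 + (69 - 59.0)²/59.0
   = 0.153 + 0.831 + 1.695
   = 2.68
p-value = 0.2621

Since p-value > α = 0.1, we fail to reject H₀.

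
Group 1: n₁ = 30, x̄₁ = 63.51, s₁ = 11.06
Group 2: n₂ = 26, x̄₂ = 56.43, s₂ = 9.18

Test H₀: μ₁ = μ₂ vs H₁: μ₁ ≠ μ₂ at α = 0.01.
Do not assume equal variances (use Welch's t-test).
Welch's two-sample t-test:
H₀: μ₁ = μ₂
H₁: μ₁ ≠ μ₂
s₁²/n₁ = 11.06²/30 = 4.0775,  s₂²/n₂ = 9.18²/26 = 3.2412
SE = √(s₁²/n₁ + s₂²/n₂) = √(4.0775 + 3.2412) = 2.7053
df (Welch-Satterthwaite) = (s₁²/n₁ + s₂²/n₂)² / [(s₁²/n₁)²/(n₁-1) + (s₂²/n₂)²/(n₂-1)] ≈ 53.91
t = (x̄₁ - x̄₂) / SE = (63.51 - 56.43) / 2.7053 = 7.08 / 2.7053 = 2.617
p-value = 0.0115

Since p-value > α = 0.01, we fail to reject H₀.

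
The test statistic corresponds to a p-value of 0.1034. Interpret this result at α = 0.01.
Since p = 0.1034 > α = 0.01, fail to reject H₀.
There is insufficient evidence to reject the null hypothesis; the result is not statistically significant at the 0.01 level.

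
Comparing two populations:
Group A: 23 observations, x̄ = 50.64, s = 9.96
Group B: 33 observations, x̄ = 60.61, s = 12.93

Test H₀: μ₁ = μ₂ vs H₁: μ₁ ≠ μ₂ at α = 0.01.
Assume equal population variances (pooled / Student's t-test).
Student's two-sample t-test (equal variances):
H₀: μ₁ = μ₂
H₁: μ₁ ≠ μ₂
df = n₁ + n₂ - 2 = 54
Pooled variance s_p² = [(n₁-1)s₁² + (n₂-1)s₂²] / (n₁ + n₂ - 2) = [(22)(9.96²) + (32)(12.93²)] / 54 = 139.4880
SE = √(s_p²(1/n₁ + 1/n₂)) = √(139.4880 × (1/23 + 1/33)) = 3.2081
t = (x̄₁ - x̄₂) / SE = (50.64 - 60.61) / 3.2081 = -9.97 / 3.2081 = -3.108
p-value = 0.0030

Since p-value < α = 0.01, we reject H₀.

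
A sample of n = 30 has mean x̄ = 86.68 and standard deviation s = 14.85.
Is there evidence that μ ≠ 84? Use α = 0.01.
One-sample t-test:
H₀: μ = 84
H₁: μ ≠ 84
df = n - 1 = 29
t = (x̄ - μ₀) / (s/√n) = (86.68 - 84) / (14.85/√30) = 0.988
p-value = 0.3311

Since p-value > α = 0.01, we fail to reject H₀.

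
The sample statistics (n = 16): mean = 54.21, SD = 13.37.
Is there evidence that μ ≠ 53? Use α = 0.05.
One-sample t-test:
H₀: μ = 53
H₁: μ ≠ 53
df = n - 1 = 15
t = (x̄ - μ₀) / (s/√n) = (54.21 - 53) / (13.37/√16) = 0.362
p-value = 0.7224

Since p-value > α = 0.05, we fail to reject H₀.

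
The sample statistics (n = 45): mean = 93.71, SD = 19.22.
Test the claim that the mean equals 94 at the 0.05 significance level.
One-sample t-test:
H₀: μ = 94
H₁: μ ≠ 94
df = n - 1 = 44
t = (x̄ - μ₀) / (s/√n) = (93.71 - 94) / (19.22/√45) = -0.101
p-value = 0.9198

Since p-value > α = 0.05, we fail to reject H₀.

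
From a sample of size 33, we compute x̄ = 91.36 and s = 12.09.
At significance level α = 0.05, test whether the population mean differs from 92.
One-sample t-test:
H₀: μ = 92
H₁: μ ≠ 92
df = n - 1 = 32
t = (x̄ - μ₀) / (s/√n) = (91.36 - 92) / (12.09/√33) = -0.304
p-value = 0.7630

Since p-value > α = 0.05, we fail to reject H₀.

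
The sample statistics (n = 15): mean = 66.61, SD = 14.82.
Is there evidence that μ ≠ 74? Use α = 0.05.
One-sample t-test:
H₀: μ = 74
H₁: μ ≠ 74
df = n - 1 = 14
t = (x̄ - μ₀) / (s/√n) = (66.61 - 74) / (14.82/√15) = -1.931
p-value = 0.0740

Since p-value > α = 0.05, we fail to reject H₀.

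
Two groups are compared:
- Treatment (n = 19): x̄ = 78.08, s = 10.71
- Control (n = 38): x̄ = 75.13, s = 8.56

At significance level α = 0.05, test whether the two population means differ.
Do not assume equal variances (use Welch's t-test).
Welch's two-sample t-test:
H₀: μ₁ = μ₂
H₁: μ₁ ≠ μ₂
s₁²/n₁ = 10.71²/19 = 6.0371,  s₂²/n₂ = 8.56²/38 = 1.9283
SE = √(s₁²/n₁ + s₂²/n₂) = √(6.0371 + 1.9283) = 2.8223
df (Welch-Satterthwaite) = (s₁²/n₁ + s₂²/n₂)² / [(s₁²/n₁)²/(n₁-1) + (s₂²/n₂)²/(n₂-1)] ≈ 29.85
t = (x̄₁ - x̄₂) / SE = (78.08 - 75.13) / 2.8223 = 2.95 / 2.8223 = 1.045
p-value = 0.3043

Since p-value > α = 0.05, we fail to reject H₀.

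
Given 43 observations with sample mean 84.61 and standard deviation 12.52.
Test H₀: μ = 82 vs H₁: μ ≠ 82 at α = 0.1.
One-sample t-test:
H₀: μ = 82
H₁: μ ≠ 82
df = n - 1 = 42
t = (x̄ - μ₀) / (s/√n) = (84.61 - 82) / (12.52/√43) = 1.367
p-value = 0.1789

Since p-value > α = 0.1, we fail to reject H₀.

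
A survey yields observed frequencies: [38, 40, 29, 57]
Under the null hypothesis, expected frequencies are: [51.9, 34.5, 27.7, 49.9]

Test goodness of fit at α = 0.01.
Chi-square goodness of fit test:
H₀: observed counts match expected distribution
H₁: observed counts differ from expected distribution
df = k - 1 = 3
χ² = Σ(O - E)²/E
   = (38 - 51.9)²/51.9 + (40 - 34.5)²/34.5 + (29 - 27.7)²/27.7 + (57 - 49.9)²/49.9
   = 3.723 + 0.877 + 0.061 + 1.010
   = 5.67
p-value = 0.1288

Since p-value > α = 0.01, we fail to reject H₀.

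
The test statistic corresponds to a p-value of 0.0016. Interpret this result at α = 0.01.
Since p = 0.0016 < α = 0.01, reject H₀.
There is sufficient evidence to reject the null hypothesis; the result is statistically significant at the 0.01 level.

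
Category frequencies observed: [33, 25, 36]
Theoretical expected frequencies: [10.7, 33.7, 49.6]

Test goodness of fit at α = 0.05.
Chi-square goodness of fit test:
H₀: observed counts match expected distribution
H₁: observed counts differ from expected distribution
df = k - 1 = 2
χ² = Σ(O - E)²/E
   = (33 - 10.7)²/10.7 + (25 - 33.7)²/33.7 + (36 - 49.6)²/49.6
   = 46.476 + 2.246 + 3.729
   = 52.45
p-value < 0.0001

Since p-value < α = 0.05, we reject H₀.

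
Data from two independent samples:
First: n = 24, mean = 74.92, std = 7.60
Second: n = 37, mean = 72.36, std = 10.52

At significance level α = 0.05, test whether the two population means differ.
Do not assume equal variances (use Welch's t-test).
Welch's two-sample t-test:
H₀: μ₁ = μ₂
H₁: μ₁ ≠ μ₂
s₁²/n₁ = 7.60²/24 = 2.4067,  s₂²/n₂ = 10.52²/37 = 2.9911
SE = √(s₁²/n₁ + s₂²/n₂) = √(2.4067 + 2.9911) = 2.3233
df (Welch-Satterthwaite) = (s₁²/n₁ + s₂²/n₂)² / [(s₁²/n₁)²/(n₁-1) + (s₂²/n₂)²/(n₂-1)] ≈ 58.23
t = (x̄₁ - x̄₂) / SE = (74.92 - 72.36) / 2.3233 = 2.56 / 2.3233 = 1.102
p-value = 0.2750

Since p-value > α = 0.05, we fail to reject H₀.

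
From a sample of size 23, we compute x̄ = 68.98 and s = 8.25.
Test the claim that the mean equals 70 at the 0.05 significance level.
One-sample t-test:
H₀: μ = 70
H₁: μ ≠ 70
df = n - 1 = 22
t = (x̄ - μ₀) / (s/√n) = (68.98 - 70) / (8.25/√23) = -0.593
p-value = 0.5593

Since p-value > α = 0.05, we fail to reject H₀.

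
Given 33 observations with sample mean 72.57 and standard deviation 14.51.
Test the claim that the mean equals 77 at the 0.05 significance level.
One-sample t-test:
H₀: μ = 77
H₁: μ ≠ 77
df = n - 1 = 32
t = (x̄ - μ₀) / (s/√n) = (72.57 - 77) / (14.51/√33) = -1.754
p-value = 0.0890

Since p-value > α = 0.05, we fail to reject H₀.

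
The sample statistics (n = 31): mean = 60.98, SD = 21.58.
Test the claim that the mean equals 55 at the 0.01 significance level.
One-sample t-test:
H₀: μ = 55
H₁: μ ≠ 55
df = n - 1 = 30
t = (x̄ - μ₀) / (s/√n) = (60.98 - 55) / (21.58/√31) = 1.543
p-value = 0.1333

Since p-value > α = 0.01, we fail to reject H₀.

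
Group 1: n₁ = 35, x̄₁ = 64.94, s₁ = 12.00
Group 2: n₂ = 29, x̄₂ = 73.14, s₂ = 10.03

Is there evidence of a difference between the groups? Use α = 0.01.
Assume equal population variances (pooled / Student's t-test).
Student's two-sample t-test (equal variances):
H₀: μ₁ = μ₂
H₁: μ₁ ≠ μ₂
df = n₁ + n₂ - 2 = 62
Pooled variance s_p² = [(n₁-1)s₁² + (n₂-1)s₂²] / (n₁ + n₂ - 2) = [(34)(12.00²) + (28)(10.03²)] / 62 = 124.4004
SE = √(s_p²(1/n₁ + 1/n₂)) = √(124.4004 × (1/35 + 1/29)) = 2.8007
t = (x̄₁ - x̄₂) / SE = (64.94 - 73.14) / 2.8007 = -8.20 / 2.8007 = -2.928
p-value = 0.0048

Since p-value < α = 0.01, we reject H₀.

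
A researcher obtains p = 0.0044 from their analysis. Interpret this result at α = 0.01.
Since p = 0.0044 < α = 0.01, reject H₀.
There is sufficient evidence to reject the null hypothesis; the result is statistically significant at the 0.01 level.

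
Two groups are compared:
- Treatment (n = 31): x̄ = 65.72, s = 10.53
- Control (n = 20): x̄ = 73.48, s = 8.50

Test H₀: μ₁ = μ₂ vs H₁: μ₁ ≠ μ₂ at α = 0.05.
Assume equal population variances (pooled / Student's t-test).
Student's two-sample t-test (equal variances):
H₀: μ₁ = μ₂
H₁: μ₁ ≠ μ₂
df = n₁ + n₂ - 2 = 49
Pooled variance s_p² = [(n₁-1)s₁² + (n₂-1)s₂²] / (n₁ + n₂ - 2) = [(30)(10.53²) + (19)(8.50²)] / 49 = 95.9016
SE = √(s_p²(1/n₁ + 1/n₂)) = √(95.9016 × (1/31 + 1/20)) = 2.8087
t = (x̄₁ - x̄₂) / SE = (65.72 - 73.48) / 2.8087 = -7.76 / 2.8087 = -2.763
p-value = 0.0080

Since p-value < α = 0.05, we reject H₀.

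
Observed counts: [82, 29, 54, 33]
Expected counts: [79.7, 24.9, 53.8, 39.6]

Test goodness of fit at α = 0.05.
Chi-square goodness of fit test:
H₀: observed counts match expected distribution
H₁: observed counts differ from expected distribution
df = k - 1 = 3
χ² = Σ(O - E)²/E
   = (82 - 79.7)²/79.7 + (29 - 24.9)²/24.9 + (54 - 53.8)²/53.8 + (33 - 39.6)²/39.6
   = 0.066 + 0.675 + 0.001 + 1.100
   = 1.84
p-value = 0.6058

Since p-value > α = 0.05, we fail to reject H₀.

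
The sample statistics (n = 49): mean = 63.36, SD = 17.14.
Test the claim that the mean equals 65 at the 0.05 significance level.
One-sample t-test:
H₀: μ = 65
H₁: μ ≠ 65
df = n - 1 = 48
t = (x̄ - μ₀) / (s/√n) = (63.36 - 65) / (17.14/√49) = -0.670
p-value = 0.5062

Since p-value > α = 0.05, we fail to reject H₀.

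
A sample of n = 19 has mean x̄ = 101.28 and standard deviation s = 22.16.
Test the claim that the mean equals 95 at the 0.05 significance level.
One-sample t-test:
H₀: μ = 95
H₁: μ ≠ 95
df = n - 1 = 18
t = (x̄ - μ₀) / (s/√n) = (101.28 - 95) / (22.16/√19) = 1.235
p-value = 0.2326

Since p-value > α = 0.05, we fail to reject H₀.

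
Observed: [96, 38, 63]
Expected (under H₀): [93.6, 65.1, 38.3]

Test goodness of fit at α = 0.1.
Chi-square goodness of fit test:
H₀: observed counts match expected distribution
H₁: observed counts differ from expected distribution
df = k - 1 = 2
χ² = Σ(O - E)²/E
   = (96 - 93.6)²/93.6 + (38 - 65.1)²/65.1 + (63 - 38.3)²/38.3
   = 0.062 + 11.281 + 15.929
   = 27.27
p-value < 0.0001

Since p-value < α = 0.1, we reject H₀.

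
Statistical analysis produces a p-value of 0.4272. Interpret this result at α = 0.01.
Since p = 0.4272 > α = 0.01, fail to reject H₀.
There is insufficient evidence to reject the null hypothesis; the result is not statistically significant at the 0.01 level.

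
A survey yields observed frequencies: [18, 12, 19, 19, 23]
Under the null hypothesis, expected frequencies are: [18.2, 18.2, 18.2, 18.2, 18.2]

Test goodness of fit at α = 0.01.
Chi-square goodness of fit test:
H₀: observed counts match expected distribution
H₁: observed counts differ from expected distribution
df = k - 1 = 4
χ² = Σ(O - E)²/E
   = (18 - 18.2)²/18.2 + (12 - 18.2)²/18.2 + (19 - 18.2)²/18.2 + (19 - 18.2)²/18.2 + (23 - 18.2)²/18.2
   = 0.002 + 2.112 + 0.035 + 0.035 + 1.266
   = 3.45
p-value = 0.4854

Since p-value > α = 0.01, we fail to reject H₀.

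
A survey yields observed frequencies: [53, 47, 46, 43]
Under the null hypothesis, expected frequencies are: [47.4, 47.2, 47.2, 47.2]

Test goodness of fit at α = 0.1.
Chi-square goodness of fit test:
H₀: observed counts match expected distribution
H₁: observed counts differ from expected distribution
df = k - 1 = 3
χ² = Σ(O - E)²/E
   = (53 - 47.4)²/47.4 + (47 - 47.2)²/47.2 + (46 - 47.2)²/47.2 + (43 - 47.2)²/47.2
   = 0.662 + 0.001 + 0.031 + 0.374
   = 1.07
p-value = 0.7851

Since p-value > α = 0.1, we fail to reject H₀.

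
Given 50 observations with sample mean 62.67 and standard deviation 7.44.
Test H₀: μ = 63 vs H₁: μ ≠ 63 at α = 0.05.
One-sample t-test:
H₀: μ = 63
H₁: μ ≠ 63
df = n - 1 = 49
t = (x̄ - μ₀) / (s/√n) = (62.67 - 63) / (7.44/√50) = -0.314
p-value = 0.7551

Since p-value > α = 0.05, we fail to reject H₀.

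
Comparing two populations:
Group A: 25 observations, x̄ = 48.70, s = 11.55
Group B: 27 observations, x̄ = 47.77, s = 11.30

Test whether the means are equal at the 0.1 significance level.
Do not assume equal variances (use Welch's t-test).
Welch's two-sample t-test:
H₀: μ₁ = μ₂
H₁: μ₁ ≠ μ₂
s₁²/n₁ = 11.55²/25 = 5.3361,  s₂²/n₂ = 11.30²/27 = 4.7293
SE = √(s₁²/n₁ + s₂²/n₂) = √(5.3361 + 4.7293) = 3.1726
df (Welch-Satterthwaite) = (s₁²/n₁ + s₂²/n₂)² / [(s₁²/n₁)²/(n₁-1) + (s₂²/n₂)²/(n₂-1)] ≈ 49.50
t = (x̄₁ - x̄₂) / SE = (48.70 - 47.77) / 3.1726 = 0.93 / 3.1726 = 0.293
p-value = 0.7706

Since p-value > α = 0.1, we fail to reject H₀.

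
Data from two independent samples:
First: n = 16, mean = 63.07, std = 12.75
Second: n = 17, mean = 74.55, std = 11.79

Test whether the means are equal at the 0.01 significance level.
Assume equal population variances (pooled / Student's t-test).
Student's two-sample t-test (equal variances):
H₀: μ₁ = μ₂
H₁: μ₁ ≠ μ₂
df = n₁ + n₂ - 2 = 31
Pooled variance s_p² = [(n₁-1)s₁² + (n₂-1)s₂²] / (n₁ + n₂ - 2) = [(15)(12.75²) + (16)(11.79²)] / 31 = 150.4033
SE = √(s_p²(1/n₁ + 1/n₂)) = √(150.4033 × (1/16 + 1/17)) = 4.2717
t = (x̄₁ - x̄₂) / SE = (63.07 - 74.55) / 4.2717 = -11.48 / 4.2717 = -2.687
p-value = 0.0115

Since p-value > α = 0.01, we fail to reject H₀.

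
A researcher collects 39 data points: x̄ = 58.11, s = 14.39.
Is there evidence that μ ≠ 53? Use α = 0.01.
One-sample t-test:
H₀: μ = 53
H₁: μ ≠ 53
df = n - 1 = 38
t = (x̄ - μ₀) / (s/√n) = (58.11 - 53) / (14.39/√39) = 2.218
p-value = 0.0326

Since p-value > α = 0.01, we fail to reject H₀.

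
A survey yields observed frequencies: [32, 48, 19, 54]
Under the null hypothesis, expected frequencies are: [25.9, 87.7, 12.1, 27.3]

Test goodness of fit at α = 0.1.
Chi-square goodness of fit test:
H₀: observed counts match expected distribution
H₁: observed counts differ from expected distribution
df = k - 1 = 3
χ² = Σ(O - E)²/E
   = (32 - 25.9)²/25.9 + (48 - 87.7)²/87.7 + (19 - 12.1)²/12.1 + (54 - 27.3)²/27.3
   = 1.437 + 17.971 + 3.935 + 26.113
   = 49.46
p-value < 0.0001

Since p-value < α = 0.1, we reject H₀.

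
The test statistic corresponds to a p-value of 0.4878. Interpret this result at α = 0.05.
Since p = 0.4878 > α = 0.05, fail to reject H₀.
There is insufficient evidence to reject the null hypothesis; the result is not statistically significant at the 0.05 level.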